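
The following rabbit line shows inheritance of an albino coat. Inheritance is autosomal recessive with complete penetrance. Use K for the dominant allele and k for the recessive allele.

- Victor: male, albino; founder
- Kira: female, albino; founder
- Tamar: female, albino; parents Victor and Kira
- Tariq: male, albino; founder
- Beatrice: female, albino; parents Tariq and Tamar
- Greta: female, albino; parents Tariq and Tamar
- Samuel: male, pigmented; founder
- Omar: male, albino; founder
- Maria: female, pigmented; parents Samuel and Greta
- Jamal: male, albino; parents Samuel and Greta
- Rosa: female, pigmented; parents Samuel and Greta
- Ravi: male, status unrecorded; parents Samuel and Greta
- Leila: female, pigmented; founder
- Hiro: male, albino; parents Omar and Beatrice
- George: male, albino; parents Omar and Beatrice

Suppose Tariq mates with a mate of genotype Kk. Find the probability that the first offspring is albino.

1/2

Tariq is albino, so Tariq is kk.
The cross gives 1/2 Kk : 1/2 kk, so P(offspring is albino) = 1/2.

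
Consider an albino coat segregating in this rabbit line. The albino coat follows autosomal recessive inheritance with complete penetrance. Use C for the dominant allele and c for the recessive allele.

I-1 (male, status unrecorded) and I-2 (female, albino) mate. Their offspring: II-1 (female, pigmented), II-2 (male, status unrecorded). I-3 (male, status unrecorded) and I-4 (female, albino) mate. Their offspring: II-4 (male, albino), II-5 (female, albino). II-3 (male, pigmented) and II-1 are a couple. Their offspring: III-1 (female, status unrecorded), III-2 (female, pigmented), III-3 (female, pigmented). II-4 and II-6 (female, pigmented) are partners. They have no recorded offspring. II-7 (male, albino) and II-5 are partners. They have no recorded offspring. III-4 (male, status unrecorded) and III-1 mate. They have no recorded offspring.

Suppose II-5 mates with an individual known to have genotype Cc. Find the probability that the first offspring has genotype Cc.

1/2

II-5 is albino, so II-5 is cc.
The cross gives 1/2 Cc : 1/2 cc, so P(offspring has genotype Cc) = 1/2.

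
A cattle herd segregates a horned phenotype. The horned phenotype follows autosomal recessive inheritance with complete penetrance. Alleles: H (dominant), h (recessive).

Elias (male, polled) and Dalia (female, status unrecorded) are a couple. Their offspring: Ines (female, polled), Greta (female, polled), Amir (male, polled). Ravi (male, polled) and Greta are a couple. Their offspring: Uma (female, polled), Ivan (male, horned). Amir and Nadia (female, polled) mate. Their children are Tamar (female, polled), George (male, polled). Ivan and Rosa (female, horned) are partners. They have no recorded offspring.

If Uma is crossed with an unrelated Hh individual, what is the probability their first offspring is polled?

5/6

Ravi is polled so carries H and passed h to Ivan (hh), so Ravi is Hh.
Greta is polled so carries H and passed h to Ivan (hh), so Greta is Hh.
Uma is a polled offspring of Ravi (Hh) × Greta (Hh), whose cross gives 1/4 HH : 1/2 Hh : 1/4 hh; conditioning on being polled, Uma is HH with probability 1/3, Hh with probability 2/3.
Summing over parental genotype combinations, P(offspring is polled) = 1/3·1 + 2/3·3/4 = 5/6.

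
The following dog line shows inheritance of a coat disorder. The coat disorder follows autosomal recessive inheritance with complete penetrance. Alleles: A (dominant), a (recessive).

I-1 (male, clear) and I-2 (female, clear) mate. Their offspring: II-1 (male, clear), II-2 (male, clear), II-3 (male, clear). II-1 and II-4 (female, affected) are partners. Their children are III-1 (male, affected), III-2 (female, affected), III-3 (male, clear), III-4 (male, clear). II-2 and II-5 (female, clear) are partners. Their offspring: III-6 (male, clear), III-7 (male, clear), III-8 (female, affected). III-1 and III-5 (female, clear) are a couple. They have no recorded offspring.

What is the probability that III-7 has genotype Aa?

II-2 is clear so carries A and passed a to III-8 (aa), so II-2 is Aa.
II-5 is clear so carries A and passed a to III-8 (aa), so II-5 is Aa.
Their cross gives offspring ratios 1/4 AA : 1/2 Aa : 1/4 aa. Conditioning on III-7 being clear, P(Aa) = 1/2 / 3/4 = 2/3.

2/3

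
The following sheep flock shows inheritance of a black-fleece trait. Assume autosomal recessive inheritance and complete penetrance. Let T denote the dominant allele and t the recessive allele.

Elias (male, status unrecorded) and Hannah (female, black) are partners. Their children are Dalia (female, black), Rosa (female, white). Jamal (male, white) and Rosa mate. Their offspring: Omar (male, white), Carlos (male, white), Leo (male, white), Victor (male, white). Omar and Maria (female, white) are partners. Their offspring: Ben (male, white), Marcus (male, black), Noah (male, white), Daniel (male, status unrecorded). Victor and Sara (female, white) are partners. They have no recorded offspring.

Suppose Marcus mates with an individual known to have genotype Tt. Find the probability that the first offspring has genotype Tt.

Marcus is black, so Marcus is tt.
The cross gives 1/2 Tt : 1/2 tt, so P(offspring has genotype Tt) = 1/2.

1/2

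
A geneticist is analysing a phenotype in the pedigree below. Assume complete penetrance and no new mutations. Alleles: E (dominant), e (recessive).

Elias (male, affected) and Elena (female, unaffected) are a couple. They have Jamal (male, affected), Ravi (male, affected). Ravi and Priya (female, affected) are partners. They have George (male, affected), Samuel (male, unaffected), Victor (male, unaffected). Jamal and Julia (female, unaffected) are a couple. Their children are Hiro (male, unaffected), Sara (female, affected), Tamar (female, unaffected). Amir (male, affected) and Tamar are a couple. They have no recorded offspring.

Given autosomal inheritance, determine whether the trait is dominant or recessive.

Ravi and Priya are both affected yet have an unaffected child Samuel. Under a recessive model two affected parents are homozygous and every child would be affected, so the trait cannot be recessive.

dominant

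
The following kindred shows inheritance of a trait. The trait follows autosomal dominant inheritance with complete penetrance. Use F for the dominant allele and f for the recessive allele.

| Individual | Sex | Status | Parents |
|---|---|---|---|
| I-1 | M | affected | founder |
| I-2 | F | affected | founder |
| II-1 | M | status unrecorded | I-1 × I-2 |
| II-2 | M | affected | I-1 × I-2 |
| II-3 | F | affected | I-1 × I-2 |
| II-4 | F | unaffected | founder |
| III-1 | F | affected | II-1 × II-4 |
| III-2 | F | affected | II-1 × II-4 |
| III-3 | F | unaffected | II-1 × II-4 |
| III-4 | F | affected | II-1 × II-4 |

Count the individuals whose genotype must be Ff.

4

Obligate heterozygotes: II-1 passed F to III-1 (Ff, whose f came from II-4) and passed f to III-3 (ff), so II-1 is Ff; III-1 is affected so carries F and received f from II-4 (ff), so III-1 is Ff; III-2 is affected so carries F and received f from II-4 (ff), so III-2 is Ff; III-4 is affected so carries F and received f from II-4 (ff), so III-4 is Ff.
Every other individual is either homozygous by phenotype or has at least one consistent homozygous assignment, so the count is 4.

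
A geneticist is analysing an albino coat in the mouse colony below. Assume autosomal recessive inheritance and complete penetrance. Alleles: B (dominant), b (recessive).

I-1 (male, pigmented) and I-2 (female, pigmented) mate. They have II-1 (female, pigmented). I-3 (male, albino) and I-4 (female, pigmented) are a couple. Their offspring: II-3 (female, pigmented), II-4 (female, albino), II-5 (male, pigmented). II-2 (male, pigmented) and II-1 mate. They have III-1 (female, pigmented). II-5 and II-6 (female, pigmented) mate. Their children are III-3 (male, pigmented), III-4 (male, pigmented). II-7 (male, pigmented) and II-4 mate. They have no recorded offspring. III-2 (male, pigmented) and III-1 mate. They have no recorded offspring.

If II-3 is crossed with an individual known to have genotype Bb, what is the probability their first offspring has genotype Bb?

1/2

II-3 is pigmented so carries B and received b from I-3 (bb), so II-3 is Bb.
The cross gives 1/4 BB : 1/2 Bb : 1/4 bb, so P(offspring has genotype Bb) = 1/2.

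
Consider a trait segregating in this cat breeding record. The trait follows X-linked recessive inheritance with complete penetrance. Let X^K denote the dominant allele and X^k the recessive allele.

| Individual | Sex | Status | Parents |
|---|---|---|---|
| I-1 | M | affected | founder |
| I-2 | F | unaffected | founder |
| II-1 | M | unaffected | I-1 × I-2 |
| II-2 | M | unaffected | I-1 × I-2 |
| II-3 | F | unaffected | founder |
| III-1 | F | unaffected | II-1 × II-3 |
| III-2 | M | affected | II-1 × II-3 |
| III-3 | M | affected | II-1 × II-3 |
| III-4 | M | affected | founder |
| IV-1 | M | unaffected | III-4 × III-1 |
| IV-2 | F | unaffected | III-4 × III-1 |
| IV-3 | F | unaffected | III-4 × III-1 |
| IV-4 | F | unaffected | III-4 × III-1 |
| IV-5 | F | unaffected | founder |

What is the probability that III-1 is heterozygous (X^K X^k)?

1/17

II-1 is unaffected, so II-1 is X^K Y.
II-3 is unaffected so carries K and passed k to III-2 (X^k Y), so II-3 is X^K X^k.
Their cross gives offspring ratios 1/2 X^K X^K : 1/2 X^K X^k. Conditioning on III-1 being unaffected, P(X^K X^k) = 1/2 / 1 = 1/2 before taking III-1's own offspring into account.
III-4 is affected, so III-4 is X^k Y.
Now use III-1's offspring. Probability of each recorded status — unaffected son IV-1: 1/2 if III-1 is X^K X^k, 1 if X^K X^K; unaffected daughter IV-2: 1/2 if III-1 is X^K X^k, 1 if X^K X^K; unaffected daughter IV-3: 1/2 if III-1 is X^K X^k, 1 if X^K X^K; unaffected daughter IV-4: 1/2 if III-1 is X^K X^k, 1 if X^K X^K.
Bayes: P(X^K X^k) = 1/2·1/16 / (1/2·1/16 + 1/2·1) = 1/17.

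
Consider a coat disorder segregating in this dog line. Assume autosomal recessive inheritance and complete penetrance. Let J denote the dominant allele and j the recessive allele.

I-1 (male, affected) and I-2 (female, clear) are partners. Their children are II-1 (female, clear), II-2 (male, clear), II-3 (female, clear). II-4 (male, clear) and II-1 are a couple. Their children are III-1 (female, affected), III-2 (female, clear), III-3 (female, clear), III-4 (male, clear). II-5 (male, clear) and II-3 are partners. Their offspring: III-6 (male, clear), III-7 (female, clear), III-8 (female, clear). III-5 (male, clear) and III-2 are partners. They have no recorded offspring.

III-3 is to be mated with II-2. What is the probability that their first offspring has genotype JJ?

II-4 is clear so carries J and passed j to III-1 (jj), so II-4 is Jj.
II-1 is clear so carries J and received j from I-1 (jj), so II-1 is Jj.
III-3 is a clear offspring of II-4 (Jj) × II-1 (Jj), whose cross gives 1/4 JJ : 1/2 Jj : 1/4 jj; conditioning on being clear, III-3 is JJ with probability 1/3, Jj with probability 2/3.
II-2 is clear so carries J and received j from I-1 (jj), so II-2 is Jj.
Summing over parental genotype combinations, P(offspring has genotype JJ) = 1/3·1/2 + 2/3·1/4 = 1/3.

1/3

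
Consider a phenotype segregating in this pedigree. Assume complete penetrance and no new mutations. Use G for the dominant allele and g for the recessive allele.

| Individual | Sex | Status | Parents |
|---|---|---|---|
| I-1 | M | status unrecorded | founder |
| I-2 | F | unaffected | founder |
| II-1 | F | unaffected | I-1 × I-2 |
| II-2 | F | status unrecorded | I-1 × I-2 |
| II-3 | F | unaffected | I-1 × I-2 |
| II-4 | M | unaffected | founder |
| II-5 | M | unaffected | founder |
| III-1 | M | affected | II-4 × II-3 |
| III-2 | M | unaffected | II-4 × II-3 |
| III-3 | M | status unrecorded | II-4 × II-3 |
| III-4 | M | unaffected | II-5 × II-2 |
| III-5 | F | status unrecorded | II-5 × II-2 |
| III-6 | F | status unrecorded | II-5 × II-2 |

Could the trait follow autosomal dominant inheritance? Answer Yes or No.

Under autosomal dominant, III-1 (affected, male) cannot arise from II-4 (unaffected) × II-3 (unaffected).

No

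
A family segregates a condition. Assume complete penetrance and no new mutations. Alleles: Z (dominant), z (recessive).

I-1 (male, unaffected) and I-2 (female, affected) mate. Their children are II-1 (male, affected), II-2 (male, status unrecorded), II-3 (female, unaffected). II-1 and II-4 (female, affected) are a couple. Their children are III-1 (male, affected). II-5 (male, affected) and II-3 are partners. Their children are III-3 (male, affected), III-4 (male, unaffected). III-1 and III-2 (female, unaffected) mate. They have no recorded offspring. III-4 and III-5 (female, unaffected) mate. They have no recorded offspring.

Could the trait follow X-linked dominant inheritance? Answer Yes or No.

Under X-linked dominant, III-3 (affected, male) cannot arise from II-5 (affected) × II-3 (unaffected).

No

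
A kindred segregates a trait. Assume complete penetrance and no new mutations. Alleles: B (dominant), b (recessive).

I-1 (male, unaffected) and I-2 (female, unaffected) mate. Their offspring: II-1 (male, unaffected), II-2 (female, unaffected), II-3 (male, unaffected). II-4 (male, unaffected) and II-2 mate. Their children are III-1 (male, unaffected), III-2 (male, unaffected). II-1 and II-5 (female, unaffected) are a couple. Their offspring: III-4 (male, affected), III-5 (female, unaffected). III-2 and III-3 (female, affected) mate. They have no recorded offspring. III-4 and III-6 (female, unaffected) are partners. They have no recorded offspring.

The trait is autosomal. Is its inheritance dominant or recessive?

II-1 and II-5 are both unaffected yet have an affected child III-4. Under dominance, an affected child requires at least one affected parent, so the trait cannot be dominant.

recessive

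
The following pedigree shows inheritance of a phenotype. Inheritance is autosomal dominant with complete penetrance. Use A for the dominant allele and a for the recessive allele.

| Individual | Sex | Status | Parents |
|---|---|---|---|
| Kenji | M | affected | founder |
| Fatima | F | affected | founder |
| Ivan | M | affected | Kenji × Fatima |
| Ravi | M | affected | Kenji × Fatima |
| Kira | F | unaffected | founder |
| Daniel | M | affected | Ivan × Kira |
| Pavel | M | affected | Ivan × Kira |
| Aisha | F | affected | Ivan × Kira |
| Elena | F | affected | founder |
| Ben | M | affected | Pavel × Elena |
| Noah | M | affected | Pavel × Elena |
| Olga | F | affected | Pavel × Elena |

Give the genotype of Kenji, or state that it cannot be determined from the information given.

Kenji's phenotype allows AA or Aa, and no parent or child forces a single allele at both positions; consistent genotype assignments exist with Kenji as AA or Aa.

cannot be determined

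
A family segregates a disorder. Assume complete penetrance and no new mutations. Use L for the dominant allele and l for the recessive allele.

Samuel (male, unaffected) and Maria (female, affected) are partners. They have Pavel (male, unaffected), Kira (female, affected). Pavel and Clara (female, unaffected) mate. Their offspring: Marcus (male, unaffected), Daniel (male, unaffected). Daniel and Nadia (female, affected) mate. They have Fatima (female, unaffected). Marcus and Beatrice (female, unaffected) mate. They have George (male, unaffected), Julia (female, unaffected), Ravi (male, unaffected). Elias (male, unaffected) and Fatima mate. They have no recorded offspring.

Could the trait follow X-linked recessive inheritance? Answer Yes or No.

No

Under X-linked recessive, Pavel (unaffected, male) cannot arise from Samuel (unaffected) × Maria (affected).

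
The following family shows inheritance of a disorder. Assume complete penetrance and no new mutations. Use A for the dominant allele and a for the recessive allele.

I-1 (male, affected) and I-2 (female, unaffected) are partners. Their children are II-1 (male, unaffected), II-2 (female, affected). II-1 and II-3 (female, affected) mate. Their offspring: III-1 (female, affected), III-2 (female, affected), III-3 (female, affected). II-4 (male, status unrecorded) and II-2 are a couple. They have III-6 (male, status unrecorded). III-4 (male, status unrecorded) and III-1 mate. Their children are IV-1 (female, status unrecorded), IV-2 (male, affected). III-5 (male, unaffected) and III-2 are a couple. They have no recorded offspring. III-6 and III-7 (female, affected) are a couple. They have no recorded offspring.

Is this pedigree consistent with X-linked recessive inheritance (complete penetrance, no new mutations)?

Under X-linked recessive, III-1 (affected, female) cannot arise from II-1 (unaffected) × II-3 (affected).

No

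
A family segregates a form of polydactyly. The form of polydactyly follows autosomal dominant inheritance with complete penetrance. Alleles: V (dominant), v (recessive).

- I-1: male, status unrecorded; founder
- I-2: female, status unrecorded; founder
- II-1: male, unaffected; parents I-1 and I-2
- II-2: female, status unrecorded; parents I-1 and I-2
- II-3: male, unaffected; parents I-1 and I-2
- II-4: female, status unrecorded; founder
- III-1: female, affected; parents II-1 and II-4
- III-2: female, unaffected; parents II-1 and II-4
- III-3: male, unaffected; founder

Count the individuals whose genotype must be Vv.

2

Obligate heterozygotes: II-4 passed V to III-1 (Vv, whose v came from II-1) and passed v to III-2 (vv), so II-4 is Vv; III-1 is affected so carries V and received v from II-1 (vv), so III-1 is Vv.
Every other individual is either homozygous by phenotype or has at least one consistent homozygous assignment, so the count is 2.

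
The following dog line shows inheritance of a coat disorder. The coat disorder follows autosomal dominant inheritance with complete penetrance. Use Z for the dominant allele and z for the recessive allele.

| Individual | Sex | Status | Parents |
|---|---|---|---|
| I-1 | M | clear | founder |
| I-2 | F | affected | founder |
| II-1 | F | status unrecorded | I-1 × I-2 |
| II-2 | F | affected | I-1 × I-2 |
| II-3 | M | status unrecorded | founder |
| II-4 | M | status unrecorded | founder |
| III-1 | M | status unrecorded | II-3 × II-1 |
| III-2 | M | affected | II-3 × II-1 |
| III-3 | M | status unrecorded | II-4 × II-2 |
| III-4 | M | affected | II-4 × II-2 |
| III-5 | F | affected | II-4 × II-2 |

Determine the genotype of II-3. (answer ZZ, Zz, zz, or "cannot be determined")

cannot be determined

II-3's phenotype is unrecorded, and no parent or child forces a single allele at both positions; consistent genotype assignments exist with II-3 as ZZ or Zz or zz.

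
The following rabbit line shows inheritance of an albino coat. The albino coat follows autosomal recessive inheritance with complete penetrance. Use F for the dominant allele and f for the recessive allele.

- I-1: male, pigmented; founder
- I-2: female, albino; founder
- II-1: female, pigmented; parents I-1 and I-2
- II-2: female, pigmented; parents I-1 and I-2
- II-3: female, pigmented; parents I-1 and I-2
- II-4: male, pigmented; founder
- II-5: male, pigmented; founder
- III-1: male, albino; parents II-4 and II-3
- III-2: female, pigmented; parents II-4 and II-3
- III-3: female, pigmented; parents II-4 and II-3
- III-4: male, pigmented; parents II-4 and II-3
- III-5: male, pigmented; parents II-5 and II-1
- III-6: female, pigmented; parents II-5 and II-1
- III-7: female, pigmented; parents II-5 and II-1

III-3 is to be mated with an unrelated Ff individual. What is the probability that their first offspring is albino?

II-4 is pigmented so carries F and passed f to III-1 (ff), so II-4 is Ff.
II-3 is pigmented so carries F and received f from I-2 (ff), so II-3 is Ff.
III-3 is a pigmented offspring of II-4 (Ff) × II-3 (Ff), whose cross gives 1/4 FF : 1/2 Ff : 1/4 ff; conditioning on being pigmented, III-3 is FF with probability 1/3, Ff with probability 2/3.
Summing over parental genotype combinations, P(offspring is albino) = 2/3·1/4 = 1/6.

1/6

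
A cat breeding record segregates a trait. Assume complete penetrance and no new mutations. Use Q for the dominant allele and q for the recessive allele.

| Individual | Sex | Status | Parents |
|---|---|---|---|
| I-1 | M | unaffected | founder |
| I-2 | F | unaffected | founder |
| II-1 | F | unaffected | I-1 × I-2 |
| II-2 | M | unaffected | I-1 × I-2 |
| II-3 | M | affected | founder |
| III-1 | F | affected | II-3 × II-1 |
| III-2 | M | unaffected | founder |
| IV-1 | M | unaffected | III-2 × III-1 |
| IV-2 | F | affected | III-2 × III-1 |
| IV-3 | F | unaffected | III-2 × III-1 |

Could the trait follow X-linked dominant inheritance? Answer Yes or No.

A consistent assignment under X-linked dominant exists: I-1 X^q Y, I-2 X^q X^q, II-1 X^q X^q, II-2 X^q Y, II-3 X^Q Y, III-1 X^Q X^q, III-2 X^q Y, IV-1 X^q Y, IV-2 X^Q X^q, IV-3 X^q X^q.
In this assignment every recorded phenotype matches its genotype and every non-founder's genotype is obtainable from its parents' genotypes, so the pedigree is consistent.

Yes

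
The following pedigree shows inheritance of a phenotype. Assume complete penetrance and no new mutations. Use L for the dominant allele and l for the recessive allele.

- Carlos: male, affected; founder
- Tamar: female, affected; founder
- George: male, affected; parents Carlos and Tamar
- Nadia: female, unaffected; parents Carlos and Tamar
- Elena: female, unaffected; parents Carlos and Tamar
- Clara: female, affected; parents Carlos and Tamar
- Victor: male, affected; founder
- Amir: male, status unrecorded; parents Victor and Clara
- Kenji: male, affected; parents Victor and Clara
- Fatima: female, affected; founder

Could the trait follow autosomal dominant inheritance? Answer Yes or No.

A consistent assignment under autosomal dominant exists: Carlos Ll, Tamar Ll, George LL, Nadia ll, Elena ll, Clara LL, Victor LL, Amir LL, Kenji LL, Fatima LL.
In this assignment every recorded phenotype matches its genotype and every non-founder's genotype is obtainable from its parents' genotypes, so the pedigree is consistent.

Yes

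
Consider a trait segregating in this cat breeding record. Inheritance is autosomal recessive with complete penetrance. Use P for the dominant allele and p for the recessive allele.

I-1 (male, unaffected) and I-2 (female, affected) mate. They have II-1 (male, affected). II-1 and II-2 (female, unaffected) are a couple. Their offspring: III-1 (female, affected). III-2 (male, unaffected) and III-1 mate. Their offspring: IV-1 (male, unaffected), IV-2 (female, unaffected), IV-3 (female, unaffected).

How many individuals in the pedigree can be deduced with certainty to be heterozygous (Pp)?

5

Obligate heterozygotes: I-1 is unaffected so carries P and passed p to II-1 (pp), so I-1 is Pp; II-2 is unaffected so carries P and passed p to III-1 (pp), so II-2 is Pp; IV-1 is unaffected so carries P and received p from III-1 (pp), so IV-1 is Pp; IV-2 is unaffected so carries P and received p from III-1 (pp), so IV-2 is Pp; IV-3 is unaffected so carries P and received p from III-1 (pp), so IV-3 is Pp.
Every other individual is either homozygous by phenotype or has at least one consistent homozygous assignment, so the count is 5.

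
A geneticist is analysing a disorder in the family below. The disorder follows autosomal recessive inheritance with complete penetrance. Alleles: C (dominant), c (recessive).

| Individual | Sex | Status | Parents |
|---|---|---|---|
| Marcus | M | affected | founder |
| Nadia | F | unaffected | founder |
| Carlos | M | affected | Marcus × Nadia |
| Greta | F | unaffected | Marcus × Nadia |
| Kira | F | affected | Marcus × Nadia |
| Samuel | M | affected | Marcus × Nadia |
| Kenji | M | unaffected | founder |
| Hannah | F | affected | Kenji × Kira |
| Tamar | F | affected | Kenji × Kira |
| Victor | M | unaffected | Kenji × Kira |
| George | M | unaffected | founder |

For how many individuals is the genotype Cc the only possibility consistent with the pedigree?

Obligate heterozygotes: Nadia is unaffected so carries C and passed c to Carlos (cc), so Nadia is Cc; Greta is unaffected so carries C and received c from Marcus (cc), so Greta is Cc; Kenji is unaffected so carries C and passed c to Hannah (cc), so Kenji is Cc; Victor is unaffected so carries C and received c from Kira (cc), so Victor is Cc.
Every other individual is either homozygous by phenotype or has at least one consistent homozygous assignment, so the count is 4.

4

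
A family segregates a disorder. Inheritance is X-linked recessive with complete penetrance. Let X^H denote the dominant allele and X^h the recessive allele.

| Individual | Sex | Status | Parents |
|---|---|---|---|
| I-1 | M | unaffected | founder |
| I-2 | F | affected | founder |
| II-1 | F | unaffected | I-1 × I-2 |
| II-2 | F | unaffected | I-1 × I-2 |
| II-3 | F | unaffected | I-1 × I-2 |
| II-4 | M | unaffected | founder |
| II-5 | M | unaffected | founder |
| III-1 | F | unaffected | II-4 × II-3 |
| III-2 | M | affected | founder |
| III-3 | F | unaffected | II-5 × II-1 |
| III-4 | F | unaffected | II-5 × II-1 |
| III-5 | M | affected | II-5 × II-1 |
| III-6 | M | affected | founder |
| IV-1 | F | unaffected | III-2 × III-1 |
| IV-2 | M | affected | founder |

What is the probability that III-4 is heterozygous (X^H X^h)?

II-5 is unaffected, so II-5 is X^H Y.
II-1 is unaffected so carries H and received h from I-2 (X^h X^h), so II-1 is X^H X^h.
Their cross gives offspring ratios 1/2 X^H X^H : 1/2 X^H X^h. Conditioning on III-4 being unaffected, P(X^H X^h) = 1/2 / 1 = 1/2.

1/2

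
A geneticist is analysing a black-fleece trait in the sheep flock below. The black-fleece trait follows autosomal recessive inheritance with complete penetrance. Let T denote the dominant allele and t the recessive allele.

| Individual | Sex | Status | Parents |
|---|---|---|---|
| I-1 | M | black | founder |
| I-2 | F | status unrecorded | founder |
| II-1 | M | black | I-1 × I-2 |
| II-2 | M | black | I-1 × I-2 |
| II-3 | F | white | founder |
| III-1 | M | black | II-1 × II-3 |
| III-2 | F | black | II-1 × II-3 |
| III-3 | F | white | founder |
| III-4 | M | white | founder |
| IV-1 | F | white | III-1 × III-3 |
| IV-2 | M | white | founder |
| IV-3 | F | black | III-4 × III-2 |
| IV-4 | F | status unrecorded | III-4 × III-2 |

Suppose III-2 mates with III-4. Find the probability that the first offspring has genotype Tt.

1/2

III-2 is black, so III-2 is tt.
III-4 is white so carries T and passed t to IV-3 (tt), so III-4 is Tt.
The cross gives 1/2 Tt : 1/2 tt, so P(offspring has genotype Tt) = 1/2.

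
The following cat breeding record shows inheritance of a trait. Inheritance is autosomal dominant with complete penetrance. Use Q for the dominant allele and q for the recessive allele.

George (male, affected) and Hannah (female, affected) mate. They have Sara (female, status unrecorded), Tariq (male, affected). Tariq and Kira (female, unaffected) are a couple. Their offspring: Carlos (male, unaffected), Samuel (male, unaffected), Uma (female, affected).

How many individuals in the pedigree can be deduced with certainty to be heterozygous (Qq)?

2

Obligate heterozygotes: Tariq is affected so carries Q and passed q to Carlos (qq), so Tariq is Qq; Uma is affected so carries Q and received q from Kira (qq), so Uma is Qq.
Every other individual is either homozygous by phenotype or has at least one consistent homozygous assignment, so the count is 2.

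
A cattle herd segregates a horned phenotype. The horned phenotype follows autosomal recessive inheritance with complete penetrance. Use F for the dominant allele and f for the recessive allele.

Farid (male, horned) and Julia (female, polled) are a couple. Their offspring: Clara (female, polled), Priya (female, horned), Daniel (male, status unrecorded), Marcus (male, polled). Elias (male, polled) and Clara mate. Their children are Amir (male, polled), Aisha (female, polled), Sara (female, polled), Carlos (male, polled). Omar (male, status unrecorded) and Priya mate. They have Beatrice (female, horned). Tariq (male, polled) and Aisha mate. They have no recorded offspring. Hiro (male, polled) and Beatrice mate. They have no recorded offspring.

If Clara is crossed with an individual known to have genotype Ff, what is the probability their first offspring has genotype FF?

1/4

Clara is polled so carries F and received f from Farid (ff), so Clara is Ff.
The cross gives 1/4 FF : 1/2 Ff : 1/4 ff, so P(offspring has genotype FF) = 1/4.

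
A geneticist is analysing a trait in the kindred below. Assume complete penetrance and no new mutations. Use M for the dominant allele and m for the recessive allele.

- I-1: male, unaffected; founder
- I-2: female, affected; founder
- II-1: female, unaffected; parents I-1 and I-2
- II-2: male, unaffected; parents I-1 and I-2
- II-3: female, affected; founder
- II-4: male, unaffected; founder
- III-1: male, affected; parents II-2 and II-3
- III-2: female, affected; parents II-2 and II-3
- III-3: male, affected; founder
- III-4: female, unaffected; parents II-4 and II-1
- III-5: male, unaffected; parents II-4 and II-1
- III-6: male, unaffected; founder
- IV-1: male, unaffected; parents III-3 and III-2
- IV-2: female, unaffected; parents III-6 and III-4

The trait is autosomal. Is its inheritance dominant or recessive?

dominant

III-3 and III-2 are both affected yet have an unaffected child IV-1. Under a recessive model two affected parents are homozygous and every child would be affected, so the trait cannot be recessive.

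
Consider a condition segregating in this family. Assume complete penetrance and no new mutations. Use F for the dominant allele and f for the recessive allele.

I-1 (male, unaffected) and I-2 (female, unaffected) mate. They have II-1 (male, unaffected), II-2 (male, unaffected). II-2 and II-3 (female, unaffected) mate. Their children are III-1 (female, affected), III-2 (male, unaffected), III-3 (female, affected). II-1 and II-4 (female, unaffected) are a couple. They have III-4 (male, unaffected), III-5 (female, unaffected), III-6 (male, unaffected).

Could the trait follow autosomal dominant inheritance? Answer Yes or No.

Under autosomal dominant, III-1 (affected, female) cannot arise from II-2 (unaffected) × II-3 (unaffected).

No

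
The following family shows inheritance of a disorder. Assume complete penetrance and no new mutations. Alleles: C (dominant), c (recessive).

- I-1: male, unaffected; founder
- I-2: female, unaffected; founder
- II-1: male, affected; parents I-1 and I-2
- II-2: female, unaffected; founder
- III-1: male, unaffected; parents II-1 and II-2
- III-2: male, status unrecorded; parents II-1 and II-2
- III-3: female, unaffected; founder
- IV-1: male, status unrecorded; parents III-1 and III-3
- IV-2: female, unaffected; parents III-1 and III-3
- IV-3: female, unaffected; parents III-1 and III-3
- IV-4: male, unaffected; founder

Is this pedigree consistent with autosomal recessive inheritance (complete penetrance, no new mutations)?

A consistent assignment under autosomal recessive exists: I-1 Cc, I-2 Cc, II-1 cc, II-2 CC, III-1 Cc, III-2 Cc, III-3 CC, IV-1 CC, IV-2 CC, IV-3 CC, IV-4 CC.
In this assignment every recorded phenotype matches its genotype and every non-founder's genotype is obtainable from its parents' genotypes, so the pedigree is consistent.

Yes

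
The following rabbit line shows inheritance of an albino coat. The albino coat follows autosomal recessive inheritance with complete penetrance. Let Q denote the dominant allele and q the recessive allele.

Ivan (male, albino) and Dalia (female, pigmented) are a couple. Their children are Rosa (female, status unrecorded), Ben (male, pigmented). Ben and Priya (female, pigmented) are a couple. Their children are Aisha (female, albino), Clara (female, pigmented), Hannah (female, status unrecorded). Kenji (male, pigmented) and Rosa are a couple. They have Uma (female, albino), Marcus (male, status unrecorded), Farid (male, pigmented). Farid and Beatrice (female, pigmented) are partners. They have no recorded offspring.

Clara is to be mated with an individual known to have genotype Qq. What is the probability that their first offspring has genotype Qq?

1/2

Ben is pigmented so carries Q and received q from Ivan (qq), so Ben is Qq.
Priya is pigmented so carries Q and passed q to Aisha (qq), so Priya is Qq.
Clara is a pigmented offspring of Ben (Qq) × Priya (Qq), whose cross gives 1/4 QQ : 1/2 Qq : 1/4 qq; conditioning on being pigmented, Clara is QQ with probability 1/3, Qq with probability 2/3.
Summing over parental genotype combinations, P(offspring has genotype Qq) = 1/3·1/2 + 2/3·1/2 = 1/2.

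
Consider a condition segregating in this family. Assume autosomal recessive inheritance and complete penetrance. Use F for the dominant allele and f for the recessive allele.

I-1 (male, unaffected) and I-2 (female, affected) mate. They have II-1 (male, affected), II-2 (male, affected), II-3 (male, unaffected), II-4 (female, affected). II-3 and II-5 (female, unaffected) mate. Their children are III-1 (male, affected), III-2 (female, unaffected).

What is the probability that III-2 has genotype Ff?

II-3 is unaffected so carries F and received f from I-2 (ff), so II-3 is Ff.
II-5 is unaffected so carries F and passed f to III-1 (ff), so II-5 is Ff.
Their cross gives offspring ratios 1/4 FF : 1/2 Ff : 1/4 ff. Conditioning on III-2 being unaffected, P(Ff) = 1/2 / 3/4 = 2/3.

2/3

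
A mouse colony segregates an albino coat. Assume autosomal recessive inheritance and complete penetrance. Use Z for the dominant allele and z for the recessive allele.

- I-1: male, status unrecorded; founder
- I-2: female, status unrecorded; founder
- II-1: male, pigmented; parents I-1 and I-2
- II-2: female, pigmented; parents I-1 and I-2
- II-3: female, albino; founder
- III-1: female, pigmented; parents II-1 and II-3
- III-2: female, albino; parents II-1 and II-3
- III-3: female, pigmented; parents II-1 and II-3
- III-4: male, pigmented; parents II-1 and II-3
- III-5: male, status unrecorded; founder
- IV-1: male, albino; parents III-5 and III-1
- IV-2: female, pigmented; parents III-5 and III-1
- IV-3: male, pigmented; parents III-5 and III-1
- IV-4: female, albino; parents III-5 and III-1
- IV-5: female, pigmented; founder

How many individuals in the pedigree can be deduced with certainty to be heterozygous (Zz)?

Obligate heterozygotes: II-1 is pigmented so carries Z and passed z to III-2 (zz), so II-1 is Zz; III-1 is pigmented so carries Z and received z from II-3 (zz), so III-1 is Zz; III-3 is pigmented so carries Z and received z from II-3 (zz), so III-3 is Zz; III-4 is pigmented so carries Z and received z from II-3 (zz), so III-4 is Zz.
Every other individual is either homozygous by phenotype or has at least one consistent homozygous assignment, so the count is 4.

4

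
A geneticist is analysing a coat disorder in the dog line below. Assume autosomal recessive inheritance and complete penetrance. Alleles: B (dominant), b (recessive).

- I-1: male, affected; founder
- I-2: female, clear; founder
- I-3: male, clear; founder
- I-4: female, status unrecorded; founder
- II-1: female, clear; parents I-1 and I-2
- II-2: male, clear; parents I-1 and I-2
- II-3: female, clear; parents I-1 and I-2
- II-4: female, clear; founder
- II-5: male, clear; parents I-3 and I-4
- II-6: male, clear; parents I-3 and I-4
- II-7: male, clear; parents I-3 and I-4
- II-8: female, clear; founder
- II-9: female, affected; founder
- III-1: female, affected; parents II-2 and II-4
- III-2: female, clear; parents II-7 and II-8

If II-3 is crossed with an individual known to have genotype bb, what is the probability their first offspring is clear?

II-3 is clear so carries B and received b from I-1 (bb), so II-3 is Bb.
The cross gives 1/2 Bb : 1/2 bb, so P(offspring is clear) = 1/2.

1/2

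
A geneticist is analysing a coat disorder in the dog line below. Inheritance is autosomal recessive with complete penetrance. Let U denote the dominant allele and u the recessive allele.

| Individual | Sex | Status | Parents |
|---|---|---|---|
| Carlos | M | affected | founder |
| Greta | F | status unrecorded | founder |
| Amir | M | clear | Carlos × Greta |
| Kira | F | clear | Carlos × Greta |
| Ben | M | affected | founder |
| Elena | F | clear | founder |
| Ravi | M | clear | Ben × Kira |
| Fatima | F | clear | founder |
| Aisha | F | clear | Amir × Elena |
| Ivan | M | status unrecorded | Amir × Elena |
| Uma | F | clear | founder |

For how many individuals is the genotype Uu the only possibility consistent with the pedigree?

Obligate heterozygotes: Amir is clear so carries U and received u from Carlos (uu), so Amir is Uu; Kira is clear so carries U and received u from Carlos (uu), so Kira is Uu; Ravi is clear so carries U and received u from Ben (uu), so Ravi is Uu.
Every other individual is either homozygous by phenotype or has at least one consistent homozygous assignment, so the count is 3.

3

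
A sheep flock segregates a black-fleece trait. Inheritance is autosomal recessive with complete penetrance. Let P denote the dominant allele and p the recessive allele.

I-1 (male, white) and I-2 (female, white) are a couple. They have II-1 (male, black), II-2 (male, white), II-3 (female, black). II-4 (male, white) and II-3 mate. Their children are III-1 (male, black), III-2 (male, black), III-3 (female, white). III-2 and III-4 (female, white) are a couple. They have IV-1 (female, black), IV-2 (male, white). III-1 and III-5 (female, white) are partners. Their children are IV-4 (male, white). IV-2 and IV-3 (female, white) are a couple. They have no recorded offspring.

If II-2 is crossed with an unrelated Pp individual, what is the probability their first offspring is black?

1/6

I-1 is white so carries P and passed p to II-1 (pp), so I-1 is Pp.
I-2 is white so carries P and passed p to II-1 (pp), so I-2 is Pp.
II-2 is a white offspring of I-1 (Pp) × I-2 (Pp), whose cross gives 1/4 PP : 1/2 Pp : 1/4 pp; conditioning on being white, II-2 is PP with probability 1/3, Pp with probability 2/3.
Summing over parental genotype combinations, P(offspring is black) = 2/3·1/4 = 1/6.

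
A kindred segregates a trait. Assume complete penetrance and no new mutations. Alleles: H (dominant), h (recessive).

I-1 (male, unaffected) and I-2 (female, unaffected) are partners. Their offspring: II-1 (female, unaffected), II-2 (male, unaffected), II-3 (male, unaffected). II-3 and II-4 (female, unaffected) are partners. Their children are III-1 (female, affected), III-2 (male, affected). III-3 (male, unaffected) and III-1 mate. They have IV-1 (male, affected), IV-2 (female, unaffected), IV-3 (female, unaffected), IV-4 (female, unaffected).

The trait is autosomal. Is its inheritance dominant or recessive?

II-3 and II-4 are both unaffected yet have an affected child III-1. Under dominance, an affected child requires at least one affected parent, so the trait cannot be dominant.

recessive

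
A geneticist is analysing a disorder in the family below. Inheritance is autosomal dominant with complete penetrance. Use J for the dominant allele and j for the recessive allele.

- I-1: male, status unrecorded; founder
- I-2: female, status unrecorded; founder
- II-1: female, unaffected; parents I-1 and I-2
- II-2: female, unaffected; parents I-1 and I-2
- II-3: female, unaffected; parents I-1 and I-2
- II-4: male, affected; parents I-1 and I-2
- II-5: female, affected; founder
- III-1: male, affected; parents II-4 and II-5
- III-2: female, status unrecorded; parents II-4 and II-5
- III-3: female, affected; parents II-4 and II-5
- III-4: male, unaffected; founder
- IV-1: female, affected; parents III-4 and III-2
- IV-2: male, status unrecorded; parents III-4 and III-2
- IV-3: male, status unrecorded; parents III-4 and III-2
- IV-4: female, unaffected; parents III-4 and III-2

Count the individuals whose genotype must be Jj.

2

Obligate heterozygotes: III-2 passed J to IV-1 (Jj, whose j came from III-4) and passed j to IV-4 (jj), so III-2 is Jj; IV-1 is affected so carries J and received j from III-4 (jj), so IV-1 is Jj.
Every other individual is either homozygous by phenotype or has at least one consistent homozygous assignment, so the count is 2.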